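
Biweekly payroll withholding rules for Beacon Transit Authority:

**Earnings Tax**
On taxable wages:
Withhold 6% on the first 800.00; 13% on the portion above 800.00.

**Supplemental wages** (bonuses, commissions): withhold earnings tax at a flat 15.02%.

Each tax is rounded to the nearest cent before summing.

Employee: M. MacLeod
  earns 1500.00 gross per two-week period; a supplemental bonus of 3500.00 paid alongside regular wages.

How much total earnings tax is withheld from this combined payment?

664.70

Earnings Tax: taxable = 1500.00
  48.00 + 13% × (1500.00 − 800.00) = 48.00 + 13% × 700.00 = 139.00
Supplemental (15.02% flat on bonus): 15.02% × 3500.00 = 525.70
Total earnings tax: 139.00 + 525.70 = 664.70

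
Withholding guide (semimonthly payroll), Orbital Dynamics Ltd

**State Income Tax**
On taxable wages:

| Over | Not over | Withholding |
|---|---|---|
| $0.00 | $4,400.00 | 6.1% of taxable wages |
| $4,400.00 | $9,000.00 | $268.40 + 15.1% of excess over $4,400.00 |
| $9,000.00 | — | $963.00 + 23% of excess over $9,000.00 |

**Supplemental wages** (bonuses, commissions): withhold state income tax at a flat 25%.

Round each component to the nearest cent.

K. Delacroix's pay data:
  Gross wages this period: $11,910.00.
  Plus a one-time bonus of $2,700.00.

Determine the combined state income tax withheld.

$2,307.30

State Income Tax: taxable = $11,910.00
  $963.00 + 23% × ($11,910.00 − $9,000.00) = $963.00 + 23% × $2,910.00 = $1,632.30
Supplemental (25% flat on bonus): 25% × $2,700.00 = $675.00
Total state income tax: $1,632.30 + $675.00 = $2,307.30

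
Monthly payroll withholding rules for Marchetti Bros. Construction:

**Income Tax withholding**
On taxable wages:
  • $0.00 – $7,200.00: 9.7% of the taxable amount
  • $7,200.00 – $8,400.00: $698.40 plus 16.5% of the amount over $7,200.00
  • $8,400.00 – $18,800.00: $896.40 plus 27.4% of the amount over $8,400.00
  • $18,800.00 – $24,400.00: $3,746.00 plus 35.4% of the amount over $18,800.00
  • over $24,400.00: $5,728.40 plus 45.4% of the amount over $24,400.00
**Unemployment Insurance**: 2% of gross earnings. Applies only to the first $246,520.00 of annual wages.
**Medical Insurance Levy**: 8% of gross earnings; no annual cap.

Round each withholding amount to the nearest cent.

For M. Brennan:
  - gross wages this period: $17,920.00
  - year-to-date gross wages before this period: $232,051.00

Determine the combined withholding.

$5,227.86

Income Tax: taxable = $17,920.00
  $896.40 + 27.4% × ($17,920.00 − $8,400.00) = $896.40 + 27.4% × $9,520.00 = $3,504.88
Unemployment Insurance: cap $246,520.00 − YTD $232,051.00 = $14,469.00 subject; 2% × $14,469.00 = $289.38
Medical Insurance Levy: 8% × $17,920.00 = $1,433.60
Total: $3,504.88 + $289.38 + $1,433.60 = $5,227.86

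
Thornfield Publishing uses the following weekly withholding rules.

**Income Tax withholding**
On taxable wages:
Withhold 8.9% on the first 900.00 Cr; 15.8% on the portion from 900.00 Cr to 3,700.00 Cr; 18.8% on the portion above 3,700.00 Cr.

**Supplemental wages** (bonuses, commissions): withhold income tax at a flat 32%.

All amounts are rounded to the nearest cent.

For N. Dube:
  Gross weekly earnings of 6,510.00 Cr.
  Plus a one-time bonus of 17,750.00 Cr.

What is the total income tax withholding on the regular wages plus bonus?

Income Tax: taxable = 6,510.00 Cr
  522.50 Cr + 18.8% × (6,510.00 Cr − 3,700.00 Cr) = 522.50 Cr + 18.8% × 2,810.00 Cr = 1,050.78 Cr
Supplemental (32% flat on bonus): 32% × 17,750.00 Cr = 5,680.00 Cr
Total income tax: 1,050.78 Cr + 5,680.00 Cr = 6,730.78 Cr

6,730.78 Cr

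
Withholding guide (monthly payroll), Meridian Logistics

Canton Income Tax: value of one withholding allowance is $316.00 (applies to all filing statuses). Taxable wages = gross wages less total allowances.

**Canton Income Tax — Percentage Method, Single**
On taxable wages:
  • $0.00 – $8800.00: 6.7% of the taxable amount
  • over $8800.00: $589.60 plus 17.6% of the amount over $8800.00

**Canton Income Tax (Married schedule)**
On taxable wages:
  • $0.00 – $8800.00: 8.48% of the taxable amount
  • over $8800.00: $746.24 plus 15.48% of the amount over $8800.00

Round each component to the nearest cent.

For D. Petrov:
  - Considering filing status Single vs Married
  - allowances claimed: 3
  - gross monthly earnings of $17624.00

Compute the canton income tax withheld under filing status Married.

$1965.44

Canton Income Tax (Married): taxable = $17624.00 − 3×$316.00 = $16676.00
  $746.24 + 15.48% × ($16676.00 − $8800.00) = $746.24 + 15.48% × $7876.00 = $1965.44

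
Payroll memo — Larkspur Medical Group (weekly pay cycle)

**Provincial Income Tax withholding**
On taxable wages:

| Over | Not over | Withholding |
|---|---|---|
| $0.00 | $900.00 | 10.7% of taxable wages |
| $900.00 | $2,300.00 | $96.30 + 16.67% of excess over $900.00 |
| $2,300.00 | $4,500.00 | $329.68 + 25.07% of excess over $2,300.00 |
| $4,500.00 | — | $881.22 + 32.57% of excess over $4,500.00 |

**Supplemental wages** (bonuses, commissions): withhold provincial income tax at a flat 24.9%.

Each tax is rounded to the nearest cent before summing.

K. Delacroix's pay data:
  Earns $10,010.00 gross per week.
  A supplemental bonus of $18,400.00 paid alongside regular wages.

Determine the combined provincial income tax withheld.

$7,257.43

Provincial Income Tax: taxable = $10,010.00
  $881.22 + 32.57% × ($10,010.00 − $4,500.00) = $881.22 + 32.57% × $5,510.00 = $2,675.83
Supplemental (24.9% flat on bonus): 24.9% × $18,400.00 = $4,581.60
Total provincial income tax: $2,675.83 + $4,581.60 = $7,257.43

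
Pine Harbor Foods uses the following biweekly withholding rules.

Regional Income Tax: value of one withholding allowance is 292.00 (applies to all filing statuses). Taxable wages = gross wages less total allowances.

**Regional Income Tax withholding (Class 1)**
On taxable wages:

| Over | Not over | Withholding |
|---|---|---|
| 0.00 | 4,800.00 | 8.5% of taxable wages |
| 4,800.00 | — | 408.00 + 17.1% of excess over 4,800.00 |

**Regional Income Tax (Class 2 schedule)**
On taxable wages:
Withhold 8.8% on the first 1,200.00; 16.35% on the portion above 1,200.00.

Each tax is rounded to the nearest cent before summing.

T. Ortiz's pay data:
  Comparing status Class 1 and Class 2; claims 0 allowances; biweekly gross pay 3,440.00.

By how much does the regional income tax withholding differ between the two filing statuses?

Regional Income Tax (Class 1): taxable = 3,440.00
  8.5% × 3,440.00 = 292.40
Regional Income Tax (Class 2): taxable = 3,440.00
  105.60 + 16.35% × (3,440.00 − 1,200.00) = 105.60 + 16.35% × 2,240.00 = 471.84
Difference: |292.40 − 471.84| = 179.44 (higher under Class 2)

179.44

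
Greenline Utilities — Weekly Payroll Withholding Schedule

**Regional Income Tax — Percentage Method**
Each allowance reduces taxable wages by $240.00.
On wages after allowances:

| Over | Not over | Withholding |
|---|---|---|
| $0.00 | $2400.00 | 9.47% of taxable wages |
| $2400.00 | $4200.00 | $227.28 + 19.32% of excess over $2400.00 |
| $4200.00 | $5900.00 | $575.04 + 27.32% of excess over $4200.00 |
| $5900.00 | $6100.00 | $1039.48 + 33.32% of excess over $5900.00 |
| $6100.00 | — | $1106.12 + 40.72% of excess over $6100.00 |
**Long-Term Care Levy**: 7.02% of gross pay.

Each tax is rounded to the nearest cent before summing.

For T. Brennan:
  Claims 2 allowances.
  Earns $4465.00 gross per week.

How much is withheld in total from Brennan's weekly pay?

Regional Income Tax: taxable = $4465.00 − 2×$240.00 = $3985.00
  $227.28 + 19.32% × ($3985.00 − $2400.00) = $227.28 + 19.32% × $1585.00 = $533.50
Long-Term Care Levy: 7.02% × $4465.00 = $313.44
Total: $533.50 + $313.44 = $846.94

$846.94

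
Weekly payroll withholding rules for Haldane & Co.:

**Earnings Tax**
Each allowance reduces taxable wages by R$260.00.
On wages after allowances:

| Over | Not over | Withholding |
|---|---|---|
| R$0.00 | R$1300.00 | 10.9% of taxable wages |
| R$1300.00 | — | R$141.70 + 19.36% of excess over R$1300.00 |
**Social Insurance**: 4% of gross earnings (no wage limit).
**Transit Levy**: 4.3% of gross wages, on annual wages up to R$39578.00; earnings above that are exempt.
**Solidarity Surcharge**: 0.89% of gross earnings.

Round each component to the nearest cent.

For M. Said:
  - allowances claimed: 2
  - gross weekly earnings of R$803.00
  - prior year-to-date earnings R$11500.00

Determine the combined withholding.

Earnings Tax: taxable = R$803.00 − 2×R$260.00 = R$283.00
  10.9% × R$283.00 = R$30.85
Social Insurance: 4% × R$803.00 = R$32.12
Transit Levy: 4.3% × R$803.00 = R$34.53
Solidarity Surcharge: 0.89% × R$803.00 = R$7.15
Total: R$30.85 + R$32.12 + R$34.53 + R$7.15 = R$104.65

R$104.65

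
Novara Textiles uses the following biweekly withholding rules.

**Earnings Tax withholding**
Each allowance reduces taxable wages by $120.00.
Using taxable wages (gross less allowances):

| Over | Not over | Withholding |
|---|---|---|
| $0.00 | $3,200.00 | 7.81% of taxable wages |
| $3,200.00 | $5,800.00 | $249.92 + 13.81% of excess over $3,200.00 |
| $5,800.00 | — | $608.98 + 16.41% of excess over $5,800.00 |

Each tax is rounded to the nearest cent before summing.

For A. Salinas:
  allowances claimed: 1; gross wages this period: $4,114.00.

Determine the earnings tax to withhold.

$359.57

Earnings Tax: taxable = $4,114.00 − 1×$120.00 = $3,994.00
  $249.92 + 13.81% × ($3,994.00 − $3,200.00) = $249.92 + 13.81% × $794.00 = $359.57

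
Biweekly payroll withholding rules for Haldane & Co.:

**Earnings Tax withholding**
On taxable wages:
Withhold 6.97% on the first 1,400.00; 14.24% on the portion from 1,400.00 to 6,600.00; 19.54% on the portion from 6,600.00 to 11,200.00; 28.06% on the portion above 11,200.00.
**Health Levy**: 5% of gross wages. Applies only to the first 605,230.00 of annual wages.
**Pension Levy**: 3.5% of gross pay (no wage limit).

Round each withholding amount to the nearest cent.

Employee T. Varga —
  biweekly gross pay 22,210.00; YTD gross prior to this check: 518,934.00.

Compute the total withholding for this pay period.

Earnings Tax: taxable = 22,210.00
  1,736.90 + 28.06% × (22,210.00 − 11,200.00) = 1,736.90 + 28.06% × 11,010.00 = 4,826.31
Health Levy: 5% × 22,210.00 = 1,110.50
Pension Levy: 3.5% × 22,210.00 = 777.35
Total: 4,826.31 + 1,110.50 + 777.35 = 6,714.16

6,714.16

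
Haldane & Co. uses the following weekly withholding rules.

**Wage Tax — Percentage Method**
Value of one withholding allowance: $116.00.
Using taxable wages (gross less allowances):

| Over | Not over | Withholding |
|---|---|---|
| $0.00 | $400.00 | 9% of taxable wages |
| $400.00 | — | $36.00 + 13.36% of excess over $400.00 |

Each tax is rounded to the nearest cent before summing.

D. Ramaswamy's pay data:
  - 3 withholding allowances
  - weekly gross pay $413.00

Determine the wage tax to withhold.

Wage Tax: taxable = $413.00 − 3×$116.00 = $65.00
  9% × $65.00 = $5.85

$5.85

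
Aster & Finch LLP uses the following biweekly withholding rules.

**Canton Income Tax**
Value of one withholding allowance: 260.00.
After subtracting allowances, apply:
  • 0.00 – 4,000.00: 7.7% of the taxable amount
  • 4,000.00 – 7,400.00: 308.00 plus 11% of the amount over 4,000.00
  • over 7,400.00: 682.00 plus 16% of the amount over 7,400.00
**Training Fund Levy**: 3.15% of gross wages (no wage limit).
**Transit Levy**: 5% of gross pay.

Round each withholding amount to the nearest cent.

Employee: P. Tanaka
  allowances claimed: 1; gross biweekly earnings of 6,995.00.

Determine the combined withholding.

1,178.94

Canton Income Tax: taxable = 6,995.00 − 1×260.00 = 6,735.00
  308.00 + 11% × (6,735.00 − 4,000.00) = 308.00 + 11% × 2,735.00 = 608.85
Training Fund Levy: 3.15% × 6,995.00 = 220.34
Transit Levy: 5% × 6,995.00 = 349.75
Total: 608.85 + 220.34 + 349.75 = 1,178.94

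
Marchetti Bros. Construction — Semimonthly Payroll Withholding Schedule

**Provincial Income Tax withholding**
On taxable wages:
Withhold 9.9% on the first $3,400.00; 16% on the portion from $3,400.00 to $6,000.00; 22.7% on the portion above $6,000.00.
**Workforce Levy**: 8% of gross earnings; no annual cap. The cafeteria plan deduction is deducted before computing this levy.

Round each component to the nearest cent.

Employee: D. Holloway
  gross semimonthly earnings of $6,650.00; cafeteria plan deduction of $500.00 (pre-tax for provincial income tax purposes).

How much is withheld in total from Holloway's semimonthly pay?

Provincial Income Tax: taxable = $6,650.00 − $500.00 = $6,150.00
  $752.60 + 22.7% × ($6,150.00 − $6,000.00) = $752.60 + 22.7% × $150.00 = $786.65
Workforce Levy: 8% × $6,150.00 = $492.00
Total: $786.65 + $492.00 = $1,278.65

$1,278.65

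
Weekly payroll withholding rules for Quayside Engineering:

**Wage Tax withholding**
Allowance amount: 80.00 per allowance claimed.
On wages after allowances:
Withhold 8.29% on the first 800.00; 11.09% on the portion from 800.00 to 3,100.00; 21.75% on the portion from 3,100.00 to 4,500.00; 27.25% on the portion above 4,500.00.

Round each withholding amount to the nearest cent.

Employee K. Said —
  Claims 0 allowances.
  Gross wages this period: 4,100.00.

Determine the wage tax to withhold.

Wage Tax: taxable = 4,100.00
  321.39 + 21.75% × (4,100.00 − 3,100.00) = 321.39 + 21.75% × 1,000.00 = 538.89

538.89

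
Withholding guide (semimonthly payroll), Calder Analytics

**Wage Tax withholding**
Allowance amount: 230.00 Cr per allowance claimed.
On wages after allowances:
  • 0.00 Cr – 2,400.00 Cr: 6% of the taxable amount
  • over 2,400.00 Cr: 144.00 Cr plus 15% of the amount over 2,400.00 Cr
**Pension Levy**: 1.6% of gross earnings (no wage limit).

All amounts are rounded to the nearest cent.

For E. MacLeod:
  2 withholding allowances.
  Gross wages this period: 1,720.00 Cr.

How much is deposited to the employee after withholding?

1,616.88 Cr

Wage Tax: taxable = 1,720.00 Cr − 2×230.00 Cr = 1,260.00 Cr
  6% × 1,260.00 Cr = 75.60 Cr
Pension Levy: 1.6% × 1,720.00 Cr = 27.52 Cr
Total withheld: 75.60 Cr + 27.52 Cr = 103.12 Cr
Net pay: 1,720.00 Cr − 103.12 Cr = 1,616.88 Cr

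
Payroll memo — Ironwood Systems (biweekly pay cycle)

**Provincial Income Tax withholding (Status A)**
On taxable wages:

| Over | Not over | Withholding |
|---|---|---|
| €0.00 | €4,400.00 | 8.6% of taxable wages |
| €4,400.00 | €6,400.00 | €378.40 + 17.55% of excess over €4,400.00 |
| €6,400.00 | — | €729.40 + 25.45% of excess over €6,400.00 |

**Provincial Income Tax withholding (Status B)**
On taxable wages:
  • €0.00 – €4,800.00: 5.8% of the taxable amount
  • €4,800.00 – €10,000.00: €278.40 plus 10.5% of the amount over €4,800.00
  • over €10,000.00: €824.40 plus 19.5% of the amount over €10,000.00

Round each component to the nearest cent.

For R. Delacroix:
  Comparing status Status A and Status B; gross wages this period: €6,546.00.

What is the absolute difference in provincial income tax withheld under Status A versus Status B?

€304.83

Provincial Income Tax (Status A): taxable = €6,546.00
  €729.40 + 25.45% × (€6,546.00 − €6,400.00) = €729.40 + 25.45% × €146.00 = €766.56
Provincial Income Tax (Status B): taxable = €6,546.00
  €278.40 + 10.5% × (€6,546.00 − €4,800.00) = €278.40 + 10.5% × €1,746.00 = €461.73
Difference: |€766.56 − €461.73| = €304.83 (higher under Status A)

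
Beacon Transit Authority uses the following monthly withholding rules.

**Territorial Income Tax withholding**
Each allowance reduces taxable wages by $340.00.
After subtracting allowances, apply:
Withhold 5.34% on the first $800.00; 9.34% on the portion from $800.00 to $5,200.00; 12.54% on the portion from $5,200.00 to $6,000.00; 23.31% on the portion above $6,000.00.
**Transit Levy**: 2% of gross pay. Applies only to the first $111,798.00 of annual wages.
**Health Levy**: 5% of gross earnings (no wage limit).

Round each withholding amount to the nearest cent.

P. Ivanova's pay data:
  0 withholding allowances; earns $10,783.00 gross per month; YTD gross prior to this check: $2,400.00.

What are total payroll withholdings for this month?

Territorial Income Tax: taxable = $10,783.00
  $554.00 + 23.31% × ($10,783.00 − $6,000.00) = $554.00 + 23.31% × $4,783.00 = $1,668.92
Transit Levy: 2% × $10,783.00 = $215.66
Health Levy: 5% × $10,783.00 = $539.15
Total: $1,668.92 + $215.66 + $539.15 = $2,423.73

$2,423.73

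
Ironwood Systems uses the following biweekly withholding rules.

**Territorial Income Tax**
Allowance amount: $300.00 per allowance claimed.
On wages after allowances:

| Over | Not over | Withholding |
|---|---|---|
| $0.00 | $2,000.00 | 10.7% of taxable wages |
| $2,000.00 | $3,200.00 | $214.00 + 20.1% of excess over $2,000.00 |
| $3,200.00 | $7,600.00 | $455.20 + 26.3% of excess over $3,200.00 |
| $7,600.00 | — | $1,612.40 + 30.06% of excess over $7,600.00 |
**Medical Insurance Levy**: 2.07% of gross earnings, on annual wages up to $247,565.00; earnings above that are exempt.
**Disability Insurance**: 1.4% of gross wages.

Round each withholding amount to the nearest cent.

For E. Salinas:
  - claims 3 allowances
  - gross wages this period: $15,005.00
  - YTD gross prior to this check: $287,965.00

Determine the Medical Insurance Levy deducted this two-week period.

$0.00

Medical Insurance Levy: YTD $287,965.00 ≥ cap $247,565.00 → $0.00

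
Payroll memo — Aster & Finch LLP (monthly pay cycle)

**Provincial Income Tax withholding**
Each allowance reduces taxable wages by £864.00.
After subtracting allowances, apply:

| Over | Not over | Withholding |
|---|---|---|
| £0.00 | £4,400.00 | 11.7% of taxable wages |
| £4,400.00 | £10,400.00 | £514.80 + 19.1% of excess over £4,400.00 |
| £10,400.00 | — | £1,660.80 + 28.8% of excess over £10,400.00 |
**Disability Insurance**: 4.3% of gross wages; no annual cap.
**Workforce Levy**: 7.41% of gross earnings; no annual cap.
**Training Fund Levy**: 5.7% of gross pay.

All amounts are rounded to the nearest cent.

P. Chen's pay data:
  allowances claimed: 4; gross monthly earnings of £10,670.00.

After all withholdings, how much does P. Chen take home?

£7,760.08

Provincial Income Tax: taxable = £10,670.00 − 4×£864.00 = £7,214.00
  £514.80 + 19.1% × (£7,214.00 − £4,400.00) = £514.80 + 19.1% × £2,814.00 = £1,052.27
Disability Insurance: 4.3% × £10,670.00 = £458.81
Workforce Levy: 7.41% × £10,670.00 = £790.65
Training Fund Levy: 5.7% × £10,670.00 = £608.19
Total withheld: £1,052.27 + £458.81 + £790.65 + £608.19 = £2,909.92
Net pay: £10,670.00 − £2,909.92 = £7,760.08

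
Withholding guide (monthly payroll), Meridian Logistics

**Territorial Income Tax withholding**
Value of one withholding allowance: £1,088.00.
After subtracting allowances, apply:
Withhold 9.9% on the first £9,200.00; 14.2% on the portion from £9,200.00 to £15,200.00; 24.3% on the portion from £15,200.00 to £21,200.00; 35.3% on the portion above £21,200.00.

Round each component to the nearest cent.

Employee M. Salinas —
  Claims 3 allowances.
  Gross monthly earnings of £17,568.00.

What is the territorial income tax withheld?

Territorial Income Tax: taxable = £17,568.00 − 3×£1,088.00 = £14,304.00
  £910.80 + 14.2% × (£14,304.00 − £9,200.00) = £910.80 + 14.2% × £5,104.00 = £1,635.57

£1,635.57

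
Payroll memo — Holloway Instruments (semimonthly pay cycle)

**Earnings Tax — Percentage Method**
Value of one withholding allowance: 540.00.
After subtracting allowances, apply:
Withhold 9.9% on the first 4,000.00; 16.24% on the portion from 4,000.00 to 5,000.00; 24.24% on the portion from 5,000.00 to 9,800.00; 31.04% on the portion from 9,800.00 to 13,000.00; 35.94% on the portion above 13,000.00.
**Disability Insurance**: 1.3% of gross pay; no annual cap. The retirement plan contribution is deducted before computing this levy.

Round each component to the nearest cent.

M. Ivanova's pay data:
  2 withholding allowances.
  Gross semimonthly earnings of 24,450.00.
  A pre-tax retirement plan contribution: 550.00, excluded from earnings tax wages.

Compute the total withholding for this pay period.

Earnings Tax: taxable = 24,450.00 − 550.00 − 2×540.00 = 22,820.00
  2,715.20 + 35.94% × (22,820.00 − 13,000.00) = 2,715.20 + 35.94% × 9,820.00 = 6,244.51
Disability Insurance: 1.3% × 23,900.00 = 310.70
Total: 6,244.51 + 310.70 = 6,555.21

6,555.21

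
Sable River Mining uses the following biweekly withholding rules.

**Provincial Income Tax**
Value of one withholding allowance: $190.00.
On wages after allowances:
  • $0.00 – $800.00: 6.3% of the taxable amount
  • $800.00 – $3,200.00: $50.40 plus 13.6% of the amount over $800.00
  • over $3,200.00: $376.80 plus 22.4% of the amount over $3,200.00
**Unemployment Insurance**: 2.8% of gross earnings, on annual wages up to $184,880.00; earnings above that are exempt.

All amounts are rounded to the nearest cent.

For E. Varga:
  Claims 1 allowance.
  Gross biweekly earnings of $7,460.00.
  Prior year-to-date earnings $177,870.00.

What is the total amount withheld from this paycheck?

Provincial Income Tax: taxable = $7,460.00 − 1×$190.00 = $7,270.00
  $376.80 + 22.4% × ($7,270.00 − $3,200.00) = $376.80 + 22.4% × $4,070.00 = $1,288.48
Unemployment Insurance: cap $184,880.00 − YTD $177,870.00 = $7,010.00 subject; 2.8% × $7,010.00 = $196.28
Total: $1,288.48 + $196.28 = $1,484.76

$1,484.76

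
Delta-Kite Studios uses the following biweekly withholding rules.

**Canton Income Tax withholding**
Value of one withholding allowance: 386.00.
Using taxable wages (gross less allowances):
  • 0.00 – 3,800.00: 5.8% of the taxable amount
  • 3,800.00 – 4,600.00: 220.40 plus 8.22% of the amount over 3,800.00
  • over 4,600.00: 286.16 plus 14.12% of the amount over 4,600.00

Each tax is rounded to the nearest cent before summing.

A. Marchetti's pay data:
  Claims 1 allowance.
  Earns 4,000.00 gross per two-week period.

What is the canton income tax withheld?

209.61

Canton Income Tax: taxable = 4,000.00 − 1×386.00 = 3,614.00
  5.8% × 3,614.00 = 209.61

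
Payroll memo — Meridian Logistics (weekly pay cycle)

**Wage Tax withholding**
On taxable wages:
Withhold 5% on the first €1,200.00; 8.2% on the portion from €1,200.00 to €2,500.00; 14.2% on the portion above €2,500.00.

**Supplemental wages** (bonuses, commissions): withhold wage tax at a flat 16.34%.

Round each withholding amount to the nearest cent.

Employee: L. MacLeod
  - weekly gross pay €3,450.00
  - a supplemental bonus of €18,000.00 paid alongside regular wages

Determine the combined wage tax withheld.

€3,242.70

Wage Tax: taxable = €3,450.00
  €166.60 + 14.2% × (€3,450.00 − €2,500.00) = €166.60 + 14.2% × €950.00 = €301.50
Supplemental (16.34% flat on bonus): 16.34% × €18,000.00 = €2,941.20
Total wage tax: €301.50 + €2,941.20 = €3,242.70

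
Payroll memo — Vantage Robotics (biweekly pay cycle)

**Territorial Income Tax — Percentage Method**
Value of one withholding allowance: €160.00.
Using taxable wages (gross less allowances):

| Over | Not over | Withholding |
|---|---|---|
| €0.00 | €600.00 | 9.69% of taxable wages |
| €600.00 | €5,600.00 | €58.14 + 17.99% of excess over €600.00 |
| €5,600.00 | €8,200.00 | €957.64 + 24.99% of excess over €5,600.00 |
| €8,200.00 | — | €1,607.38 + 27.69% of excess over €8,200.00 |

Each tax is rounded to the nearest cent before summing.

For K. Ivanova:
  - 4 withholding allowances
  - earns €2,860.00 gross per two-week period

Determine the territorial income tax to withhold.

€349.58

Territorial Income Tax: taxable = €2,860.00 − 4×€160.00 = €2,220.00
  €58.14 + 17.99% × (€2,220.00 − €600.00) = €58.14 + 17.99% × €1,620.00 = €349.58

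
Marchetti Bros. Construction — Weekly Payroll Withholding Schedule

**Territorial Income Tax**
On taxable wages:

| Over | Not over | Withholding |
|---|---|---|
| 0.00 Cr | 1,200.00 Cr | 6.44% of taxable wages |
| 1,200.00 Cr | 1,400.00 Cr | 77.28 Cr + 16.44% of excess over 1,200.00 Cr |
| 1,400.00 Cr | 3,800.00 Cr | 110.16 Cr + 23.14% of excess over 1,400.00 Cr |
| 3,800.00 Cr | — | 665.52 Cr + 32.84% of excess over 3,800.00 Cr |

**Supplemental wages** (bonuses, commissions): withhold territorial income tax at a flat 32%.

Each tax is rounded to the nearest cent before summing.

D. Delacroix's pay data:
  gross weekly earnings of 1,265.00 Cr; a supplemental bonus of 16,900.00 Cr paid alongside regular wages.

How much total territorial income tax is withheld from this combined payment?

Territorial Income Tax: taxable = 1,265.00 Cr
  77.28 Cr + 16.44% × (1,265.00 Cr − 1,200.00 Cr) = 77.28 Cr + 16.44% × 65.00 Cr = 87.97 Cr
Supplemental (32% flat on bonus): 32% × 16,900.00 Cr = 5,408.00 Cr
Total territorial income tax: 87.97 Cr + 5,408.00 Cr = 5,495.97 Cr

5,495.97 Cr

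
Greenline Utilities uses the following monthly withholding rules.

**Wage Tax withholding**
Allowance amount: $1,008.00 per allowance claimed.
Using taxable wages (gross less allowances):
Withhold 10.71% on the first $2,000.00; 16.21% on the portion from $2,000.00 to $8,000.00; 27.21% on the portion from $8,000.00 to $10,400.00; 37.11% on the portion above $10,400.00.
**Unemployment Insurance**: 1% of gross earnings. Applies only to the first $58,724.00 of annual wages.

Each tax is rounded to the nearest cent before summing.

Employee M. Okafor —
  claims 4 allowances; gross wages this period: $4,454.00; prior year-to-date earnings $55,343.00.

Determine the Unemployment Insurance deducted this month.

Unemployment Insurance: cap $58,724.00 − YTD $55,343.00 = $3,381.00 subject; 1% × $3,381.00 = $33.81

$33.81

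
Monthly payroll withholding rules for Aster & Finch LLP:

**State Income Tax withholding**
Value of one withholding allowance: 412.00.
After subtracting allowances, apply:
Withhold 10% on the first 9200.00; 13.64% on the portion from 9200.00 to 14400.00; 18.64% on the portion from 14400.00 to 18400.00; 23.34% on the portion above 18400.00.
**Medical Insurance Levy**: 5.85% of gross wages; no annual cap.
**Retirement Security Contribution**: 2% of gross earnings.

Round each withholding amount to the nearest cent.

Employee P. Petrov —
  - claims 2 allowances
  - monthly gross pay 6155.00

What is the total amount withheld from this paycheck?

State Income Tax: taxable = 6155.00 − 2×412.00 = 5331.00
  10% × 5331.00 = 533.10
Medical Insurance Levy: 5.85% × 6155.00 = 360.07
Retirement Security Contribution: 2% × 6155.00 = 123.10
Total: 533.10 + 360.07 + 123.10 = 1016.27

1016.27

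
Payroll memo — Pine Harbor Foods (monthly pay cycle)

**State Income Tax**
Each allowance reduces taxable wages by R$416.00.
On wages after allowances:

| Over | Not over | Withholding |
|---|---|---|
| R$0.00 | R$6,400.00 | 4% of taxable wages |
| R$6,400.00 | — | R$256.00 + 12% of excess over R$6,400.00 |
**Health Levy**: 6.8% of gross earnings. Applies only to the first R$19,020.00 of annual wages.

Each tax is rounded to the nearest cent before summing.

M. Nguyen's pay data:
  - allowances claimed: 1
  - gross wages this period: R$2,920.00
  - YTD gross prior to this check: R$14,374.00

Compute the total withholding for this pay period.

State Income Tax: taxable = R$2,920.00 − 1×R$416.00 = R$2,504.00
  4% × R$2,504.00 = R$100.16
Health Levy: 6.8% × R$2,920.00 = R$198.56
Total: R$100.16 + R$198.56 = R$298.72

R$298.72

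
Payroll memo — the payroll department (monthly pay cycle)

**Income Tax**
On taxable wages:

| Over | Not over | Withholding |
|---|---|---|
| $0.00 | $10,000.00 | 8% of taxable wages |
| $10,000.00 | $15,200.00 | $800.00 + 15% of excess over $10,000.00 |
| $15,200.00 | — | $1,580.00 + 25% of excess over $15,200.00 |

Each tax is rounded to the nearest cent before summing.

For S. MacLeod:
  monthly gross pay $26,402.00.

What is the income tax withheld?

Income Tax: taxable = $26,402.00
  $1,580.00 + 25% × ($26,402.00 − $15,200.00) = $1,580.00 + 25% × $11,202.00 = $4,380.50

$4,380.50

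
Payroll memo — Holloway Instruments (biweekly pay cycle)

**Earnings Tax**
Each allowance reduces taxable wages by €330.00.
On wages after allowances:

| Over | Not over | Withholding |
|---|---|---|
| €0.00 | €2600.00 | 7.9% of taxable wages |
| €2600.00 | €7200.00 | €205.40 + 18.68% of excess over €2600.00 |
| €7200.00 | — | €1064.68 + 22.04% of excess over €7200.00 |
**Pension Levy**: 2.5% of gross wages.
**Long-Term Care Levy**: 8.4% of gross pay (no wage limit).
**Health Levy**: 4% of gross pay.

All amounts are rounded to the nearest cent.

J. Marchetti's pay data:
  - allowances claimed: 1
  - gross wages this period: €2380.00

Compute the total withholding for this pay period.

Earnings Tax: taxable = €2380.00 − 1×€330.00 = €2050.00
  7.9% × €2050.00 = €161.95
Pension Levy: 2.5% × €2380.00 = €59.50
Long-Term Care Levy: 8.4% × €2380.00 = €199.92
Health Levy: 4% × €2380.00 = €95.20
Total: €161.95 + €59.50 + €199.92 + €95.20 = €516.57

€516.57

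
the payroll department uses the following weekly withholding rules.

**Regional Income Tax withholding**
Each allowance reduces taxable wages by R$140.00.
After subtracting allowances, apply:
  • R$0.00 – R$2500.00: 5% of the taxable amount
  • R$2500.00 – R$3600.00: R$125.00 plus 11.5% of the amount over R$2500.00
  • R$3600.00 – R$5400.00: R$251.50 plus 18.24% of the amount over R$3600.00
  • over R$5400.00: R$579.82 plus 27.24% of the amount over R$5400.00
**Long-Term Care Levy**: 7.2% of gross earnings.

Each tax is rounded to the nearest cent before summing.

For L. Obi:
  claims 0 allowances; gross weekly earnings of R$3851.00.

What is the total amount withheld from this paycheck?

R$574.55

Regional Income Tax: taxable = R$3851.00
  R$251.50 + 18.24% × (R$3851.00 − R$3600.00) = R$251.50 + 18.24% × R$251.00 = R$297.28
Long-Term Care Levy: 7.2% × R$3851.00 = R$277.27
Total: R$297.28 + R$277.27 = R$574.55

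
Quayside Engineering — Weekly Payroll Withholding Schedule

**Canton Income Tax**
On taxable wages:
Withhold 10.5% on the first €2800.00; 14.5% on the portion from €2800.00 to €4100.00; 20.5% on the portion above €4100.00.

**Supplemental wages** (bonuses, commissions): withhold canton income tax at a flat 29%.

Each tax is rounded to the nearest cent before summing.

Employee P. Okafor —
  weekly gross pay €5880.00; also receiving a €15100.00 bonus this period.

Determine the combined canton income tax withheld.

Canton Income Tax: taxable = €5880.00
  €482.50 + 20.5% × (€5880.00 − €4100.00) = €482.50 + 20.5% × €1780.00 = €847.40
Supplemental (29% flat on bonus): 29% × €15100.00 = €4379.00
Total canton income tax: €847.40 + €4379.00 = €5226.40

€5226.40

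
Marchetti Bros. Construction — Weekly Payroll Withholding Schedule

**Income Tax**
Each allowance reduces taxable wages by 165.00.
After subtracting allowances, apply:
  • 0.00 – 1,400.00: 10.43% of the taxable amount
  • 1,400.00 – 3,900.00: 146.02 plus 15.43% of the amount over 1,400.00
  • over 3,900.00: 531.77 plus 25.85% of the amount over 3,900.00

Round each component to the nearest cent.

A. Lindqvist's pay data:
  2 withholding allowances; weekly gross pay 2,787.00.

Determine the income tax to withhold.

Income Tax: taxable = 2,787.00 − 2×165.00 = 2,457.00
  146.02 + 15.43% × (2,457.00 − 1,400.00) = 146.02 + 15.43% × 1,057.00 = 309.12

309.12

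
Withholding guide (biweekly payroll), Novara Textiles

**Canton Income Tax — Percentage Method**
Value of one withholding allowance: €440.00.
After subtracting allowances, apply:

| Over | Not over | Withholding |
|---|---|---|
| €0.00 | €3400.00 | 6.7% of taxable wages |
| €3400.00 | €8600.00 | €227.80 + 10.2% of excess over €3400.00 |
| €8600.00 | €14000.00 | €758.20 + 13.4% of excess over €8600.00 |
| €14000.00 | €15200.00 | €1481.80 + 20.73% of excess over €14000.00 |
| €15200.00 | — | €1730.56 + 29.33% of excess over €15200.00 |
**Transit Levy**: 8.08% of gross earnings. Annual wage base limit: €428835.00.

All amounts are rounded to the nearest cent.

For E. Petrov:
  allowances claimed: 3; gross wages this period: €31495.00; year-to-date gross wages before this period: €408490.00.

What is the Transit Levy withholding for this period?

€1643.88

Transit Levy: cap €428835.00 − YTD €408490.00 = €20345.00 subject; 8.08% × €20345.00 = €1643.88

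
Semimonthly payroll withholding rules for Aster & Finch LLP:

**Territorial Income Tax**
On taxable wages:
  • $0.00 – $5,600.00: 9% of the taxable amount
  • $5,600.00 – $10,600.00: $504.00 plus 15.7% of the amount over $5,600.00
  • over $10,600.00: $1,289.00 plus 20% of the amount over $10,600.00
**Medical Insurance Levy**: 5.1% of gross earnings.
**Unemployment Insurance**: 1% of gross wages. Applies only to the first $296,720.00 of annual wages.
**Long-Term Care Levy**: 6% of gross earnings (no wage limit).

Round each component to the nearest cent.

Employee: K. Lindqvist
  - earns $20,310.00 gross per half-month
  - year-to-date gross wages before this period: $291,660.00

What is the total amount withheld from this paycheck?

$5,536.01

Territorial Income Tax: taxable = $20,310.00
  $1,289.00 + 20% × ($20,310.00 − $10,600.00) = $1,289.00 + 20% × $9,710.00 = $3,231.00
Medical Insurance Levy: 5.1% × $20,310.00 = $1,035.81
Unemployment Insurance: cap $296,720.00 − YTD $291,660.00 = $5,060.00 subject; 1% × $5,060.00 = $50.60
Long-Term Care Levy: 6% × $20,310.00 = $1,218.60
Total: $3,231.00 + $1,035.81 + $50.60 + $1,218.60 = $5,536.01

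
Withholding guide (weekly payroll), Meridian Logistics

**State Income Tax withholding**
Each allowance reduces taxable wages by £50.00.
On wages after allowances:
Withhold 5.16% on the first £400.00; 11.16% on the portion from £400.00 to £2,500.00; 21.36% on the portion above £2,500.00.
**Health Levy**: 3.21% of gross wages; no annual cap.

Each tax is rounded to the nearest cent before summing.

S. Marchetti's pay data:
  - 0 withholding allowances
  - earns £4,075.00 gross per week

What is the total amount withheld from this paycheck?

£722.23

State Income Tax: taxable = £4,075.00
  £255.00 + 21.36% × (£4,075.00 − £2,500.00) = £255.00 + 21.36% × £1,575.00 = £591.42
Health Levy: 3.21% × £4,075.00 = £130.81
Total: £591.42 + £130.81 = £722.23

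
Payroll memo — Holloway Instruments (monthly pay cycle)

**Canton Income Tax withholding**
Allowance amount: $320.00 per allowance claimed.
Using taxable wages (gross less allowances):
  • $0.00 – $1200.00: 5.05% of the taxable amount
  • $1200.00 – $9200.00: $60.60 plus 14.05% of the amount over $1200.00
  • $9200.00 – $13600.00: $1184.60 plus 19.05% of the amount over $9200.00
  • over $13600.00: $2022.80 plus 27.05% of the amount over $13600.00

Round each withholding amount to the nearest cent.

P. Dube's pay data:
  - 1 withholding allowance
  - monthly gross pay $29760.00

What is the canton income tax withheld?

Canton Income Tax: taxable = $29760.00 − 1×$320.00 = $29440.00
  $2022.80 + 27.05% × ($29440.00 − $13600.00) = $2022.80 + 27.05% × $15840.00 = $6307.52

$6307.52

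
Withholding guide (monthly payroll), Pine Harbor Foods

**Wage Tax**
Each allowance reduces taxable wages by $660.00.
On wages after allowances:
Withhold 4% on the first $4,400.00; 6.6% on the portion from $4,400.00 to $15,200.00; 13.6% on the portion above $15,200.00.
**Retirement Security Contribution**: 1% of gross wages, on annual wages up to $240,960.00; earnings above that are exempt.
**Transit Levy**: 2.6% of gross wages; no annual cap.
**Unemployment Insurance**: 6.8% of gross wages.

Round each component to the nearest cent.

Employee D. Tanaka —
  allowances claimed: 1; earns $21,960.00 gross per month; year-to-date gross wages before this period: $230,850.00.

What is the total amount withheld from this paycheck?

Wage Tax: taxable = $21,960.00 − 1×$660.00 = $21,300.00
  $888.80 + 13.6% × ($21,300.00 − $15,200.00) = $888.80 + 13.6% × $6,100.00 = $1,718.40
Retirement Security Contribution: cap $240,960.00 − YTD $230,850.00 = $10,110.00 subject; 1% × $10,110.00 = $101.10
Transit Levy: 2.6% × $21,960.00 = $570.96
Unemployment Insurance: 6.8% × $21,960.00 = $1,493.28
Total: $1,718.40 + $101.10 + $570.96 + $1,493.28 = $3,883.74

$3,883.74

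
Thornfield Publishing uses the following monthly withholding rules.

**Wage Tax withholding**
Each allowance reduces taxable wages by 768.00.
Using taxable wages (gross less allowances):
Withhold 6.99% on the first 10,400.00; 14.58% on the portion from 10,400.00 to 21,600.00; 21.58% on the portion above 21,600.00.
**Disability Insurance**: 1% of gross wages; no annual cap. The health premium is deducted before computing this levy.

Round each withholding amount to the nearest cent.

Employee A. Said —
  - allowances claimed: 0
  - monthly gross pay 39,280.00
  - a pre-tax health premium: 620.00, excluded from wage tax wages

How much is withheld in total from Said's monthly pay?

Wage Tax: taxable = 39,280.00 − 620.00 = 38,660.00
  2,359.92 + 21.58% × (38,660.00 − 21,600.00) = 2,359.92 + 21.58% × 17,060.00 = 6,041.47
Disability Insurance: 1% × 38,660.00 = 386.60
Total: 6,041.47 + 386.60 = 6,428.07

6,428.07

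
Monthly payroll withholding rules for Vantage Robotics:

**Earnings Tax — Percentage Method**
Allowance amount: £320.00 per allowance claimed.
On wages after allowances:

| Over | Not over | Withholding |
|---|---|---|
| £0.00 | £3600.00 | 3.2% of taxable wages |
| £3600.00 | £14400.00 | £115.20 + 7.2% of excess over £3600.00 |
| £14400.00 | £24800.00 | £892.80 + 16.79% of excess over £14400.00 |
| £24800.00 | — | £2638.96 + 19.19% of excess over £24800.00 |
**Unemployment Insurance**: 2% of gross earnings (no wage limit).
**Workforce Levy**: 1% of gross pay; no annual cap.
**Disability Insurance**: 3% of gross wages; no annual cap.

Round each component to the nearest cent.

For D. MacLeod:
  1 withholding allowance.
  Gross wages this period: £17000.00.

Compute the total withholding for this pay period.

Earnings Tax: taxable = £17000.00 − 1×£320.00 = £16680.00
  £892.80 + 16.79% × (£16680.00 − £14400.00) = £892.80 + 16.79% × £2280.00 = £1275.61
Unemployment Insurance: 2% × £17000.00 = £340.00
Workforce Levy: 1% × £17000.00 = £170.00
Disability Insurance: 3% × £17000.00 = £510.00
Total: £1275.61 + £340.00 + £170.00 + £510.00 = £2295.61

£2295.61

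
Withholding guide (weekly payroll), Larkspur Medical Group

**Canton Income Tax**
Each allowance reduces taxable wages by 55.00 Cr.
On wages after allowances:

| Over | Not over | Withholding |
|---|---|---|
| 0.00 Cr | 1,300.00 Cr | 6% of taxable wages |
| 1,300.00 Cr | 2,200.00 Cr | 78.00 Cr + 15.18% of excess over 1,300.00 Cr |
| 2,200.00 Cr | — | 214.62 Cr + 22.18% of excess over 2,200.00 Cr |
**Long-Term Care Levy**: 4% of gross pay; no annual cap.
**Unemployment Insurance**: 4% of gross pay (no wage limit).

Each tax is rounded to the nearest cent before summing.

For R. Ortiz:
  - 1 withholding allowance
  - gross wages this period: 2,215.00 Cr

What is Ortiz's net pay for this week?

Canton Income Tax: taxable = 2,215.00 Cr − 1×55.00 Cr = 2,160.00 Cr
  78.00 Cr + 15.18% × (2,160.00 Cr − 1,300.00 Cr) = 78.00 Cr + 15.18% × 860.00 Cr = 208.55 Cr
Long-Term Care Levy: 4% × 2,215.00 Cr = 88.60 Cr
Unemployment Insurance: 4% × 2,215.00 Cr = 88.60 Cr
Total withheld: 208.55 Cr + 88.60 Cr + 88.60 Cr = 385.75 Cr
Net pay: 2,215.00 Cr − 385.75 Cr = 1,829.25 Cr

1,829.25 Cr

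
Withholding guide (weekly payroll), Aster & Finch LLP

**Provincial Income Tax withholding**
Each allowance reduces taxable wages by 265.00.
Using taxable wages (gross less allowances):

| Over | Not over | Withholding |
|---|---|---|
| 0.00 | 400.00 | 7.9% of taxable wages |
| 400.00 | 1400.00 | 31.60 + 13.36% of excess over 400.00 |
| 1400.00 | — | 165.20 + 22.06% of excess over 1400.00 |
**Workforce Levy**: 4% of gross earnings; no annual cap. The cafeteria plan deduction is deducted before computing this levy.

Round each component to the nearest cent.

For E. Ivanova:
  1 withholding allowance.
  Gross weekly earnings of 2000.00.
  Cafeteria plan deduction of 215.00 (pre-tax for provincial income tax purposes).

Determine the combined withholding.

263.07

Provincial Income Tax: taxable = 2000.00 − 215.00 − 1×265.00 = 1520.00
  165.20 + 22.06% × (1520.00 − 1400.00) = 165.20 + 22.06% × 120.00 = 191.67
Workforce Levy: 4% × 1785.00 = 71.40
Total: 191.67 + 71.40 = 263.07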